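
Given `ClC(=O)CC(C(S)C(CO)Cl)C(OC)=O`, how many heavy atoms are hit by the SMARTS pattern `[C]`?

Check the 15 heavy atoms by environment: 8× C → match; 1× S → no; 4× O → no; 2× Cl → no.
That gives 8 matching atoms.

8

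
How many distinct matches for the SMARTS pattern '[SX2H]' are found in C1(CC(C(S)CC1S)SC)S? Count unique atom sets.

3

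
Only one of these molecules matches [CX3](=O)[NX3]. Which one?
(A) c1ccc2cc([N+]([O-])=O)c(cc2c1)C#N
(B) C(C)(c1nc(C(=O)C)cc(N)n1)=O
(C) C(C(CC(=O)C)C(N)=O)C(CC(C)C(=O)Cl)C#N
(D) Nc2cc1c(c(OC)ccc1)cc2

C

[CX3](=O)[NX3] describes a carbonyl carbon bonded to a trivalent nitrogen (an amide).
(A) has a nitrile (-C#N) but the nitrile N is NX1 (triple-bonded), not NX3.
(B) has a primary amino group (-NH2) but the -NH2 is not attached to a carbonyl carbon.
(C) contains a primary amide (-C(=O)NH2), which satisfies every atom and bond constraint.
(D) has a primary amino group (-NH2) but the -NH2 is not attached to a carbonyl carbon.
So the answer is (C).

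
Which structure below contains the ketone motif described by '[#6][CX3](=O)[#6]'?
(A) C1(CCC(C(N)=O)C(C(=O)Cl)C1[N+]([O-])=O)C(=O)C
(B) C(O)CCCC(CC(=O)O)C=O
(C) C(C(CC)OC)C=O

A

[#6][CX3](=O)[#6] describes a carbonyl carbon (no H) flanked by two carbons (a ketone).
(A) contains an acetyl/ketone group (-C(=O)CH3), which satisfies every atom and bond constraint.
(B) has a carboxylic acid group (-C(=O)OH) but one neighbour of the carbonyl carbon is O, not C.
(C) has an aldehyde (-CHO) but the carbonyl carbon has H1, so it is not flanked by two carbons.
So the answer is (A).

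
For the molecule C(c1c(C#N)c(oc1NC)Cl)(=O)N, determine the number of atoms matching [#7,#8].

The query [#7,#8] means: nitrogen or oxygen (comma = OR).
Check the 13 heavy atoms by environment: 1× o (aromatic) → match; 4× c (aromatic) → no; 3× C → no; 1× O → match; 3× N → match; 1× Cl → no.
Summing the matching environments: 1 + 1 + 3 = 5 matching atoms.

5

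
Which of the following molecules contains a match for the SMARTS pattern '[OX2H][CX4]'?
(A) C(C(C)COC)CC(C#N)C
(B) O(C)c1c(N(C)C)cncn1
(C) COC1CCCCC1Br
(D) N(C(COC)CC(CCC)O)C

D

[OX2H][CX4] describes a hydroxyl oxygen bound to an sp3 (X4) carbon (an aliphatic alcohol).
(A) has a methoxy ether (-OCH3) but the oxygen has H0 (ether), not H1.
(B) has a methoxy ether (-OCH3) but the oxygen has H0 (ether), not H1.
(C) has a methoxy ether (-OCH3) but the oxygen has H0 (ether), not H1.
(D) contains a hydroxyl group (-OH), which satisfies every atom and bond constraint.
So the answer is (D).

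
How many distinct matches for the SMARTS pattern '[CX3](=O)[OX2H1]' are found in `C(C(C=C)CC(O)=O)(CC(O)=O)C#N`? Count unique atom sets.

2

[CX3](=O)[OX2H1] is the SMARTS for a carboxylic acid: an sp2 carbon double-bonded to O and single-bonded to an -OH oxygen.
The molecule carries 2 separate instances of a carboxylic acid group (-C(=O)OH) meeting every constraint; each maps to a distinct set of atoms, giving 2 matches.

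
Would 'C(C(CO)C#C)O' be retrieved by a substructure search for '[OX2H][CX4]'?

Yes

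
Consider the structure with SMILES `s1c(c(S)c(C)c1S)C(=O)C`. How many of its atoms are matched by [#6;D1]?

The query [#6;D1] means: carbon bonded to exactly one heavy atom.
Check the 11 heavy atoms by environment: 1× s (aromatic, D2) → no; 4× c (aromatic, D3) → no; 2× S (D1) → no; 2× C (D1) → match; 1× C (D3) → no; 1× O (D1) → no.
That gives 2 matching atoms.

2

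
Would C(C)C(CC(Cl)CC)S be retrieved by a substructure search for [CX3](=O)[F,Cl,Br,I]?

No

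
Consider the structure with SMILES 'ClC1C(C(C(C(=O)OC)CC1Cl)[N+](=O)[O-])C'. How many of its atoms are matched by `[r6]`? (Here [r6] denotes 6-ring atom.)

The query [r6] means: r6 matches atoms in a six-membered ring.
Check the 16 heavy atoms by environment: 6× C (in 6-ring) → match; 3× C (acyclic) → no; 2× Cl (acyclic) → no; 3× O (acyclic) → no; 1× N (charge +1, acyclic) → no; 1× O (charge -1, acyclic) → no.
That gives 6 matching atoms.

6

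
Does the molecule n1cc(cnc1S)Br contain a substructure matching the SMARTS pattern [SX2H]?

Yes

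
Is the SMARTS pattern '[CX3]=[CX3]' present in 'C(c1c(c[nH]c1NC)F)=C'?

Yes

The pattern [CX3]=[CX3] describes a non-aromatic C=C double bond between two sp2 carbons — an alkene.
The molecule carries a vinyl group (-CH=CH2), whose atoms satisfy every constraint of the query, so the pattern matches.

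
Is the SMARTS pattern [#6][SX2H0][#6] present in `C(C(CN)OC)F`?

No

The pattern [#6][SX2H0][#6] describes an aliphatic sulfur bridging two carbons with no H on the sulfur — a thioether.
The closest candidate here is a methoxy ether (-OCH3), but the bridging atom is O, not S. No other fragment satisfies the full query, so there is no match.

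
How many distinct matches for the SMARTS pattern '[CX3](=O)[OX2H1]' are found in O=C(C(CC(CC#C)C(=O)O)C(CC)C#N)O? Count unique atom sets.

2

[CX3](=O)[OX2H1] is the SMARTS for a carboxylic acid: an sp2 carbon double-bonded to O and single-bonded to an -OH oxygen.
The molecule carries 2 separate instances of a carboxylic acid group (-C(=O)OH) meeting every constraint; each maps to a distinct set of atoms, giving 2 matches.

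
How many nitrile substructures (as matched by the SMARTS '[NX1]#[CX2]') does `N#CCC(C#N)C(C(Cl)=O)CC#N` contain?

3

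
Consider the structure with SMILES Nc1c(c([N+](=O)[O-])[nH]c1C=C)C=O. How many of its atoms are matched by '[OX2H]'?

0

Check the 13 heavy atoms by environment: 1× n (aromatic, H1, X3) → no; 4× c (aromatic, H0, X3) → no; 2× C (H1, X3) → no; 1× C (H2, X3) → no; 1× N (charge +1, H0, X3) → no; 1× O (charge -1, H0, X1) → no; 2× O (H0, X1) → no; 1× N (H2, X3) → no.
No environment satisfies the query, so 0 matching atoms.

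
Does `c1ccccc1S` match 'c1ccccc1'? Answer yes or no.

Yes

The pattern c1ccccc1 describes six aromatic carbons in a ring — a benzene ring.
The required atom environment is present in the molecule, so the pattern matches.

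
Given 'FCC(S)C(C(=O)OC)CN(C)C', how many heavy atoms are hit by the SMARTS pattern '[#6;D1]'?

Check the 13 heavy atoms by environment: 2× C (D2) → no; 3× C (D3) → no; 1× S (D1) → no; 1× O (D1) → no; 1× O (D2) → no; 3× C (D1) → match; 1× F (D1) → no; 1× N (D3) → no.
That gives 3 matching atoms.

3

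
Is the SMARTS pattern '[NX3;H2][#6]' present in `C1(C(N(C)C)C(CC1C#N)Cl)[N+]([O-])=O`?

The pattern [NX3;H2][#6] describes a trivalent nitrogen with two H attached to carbon — a primary amine.
The closest candidate here is a nitrile (-C#N), but the nitrogen is NX1 (triple-bonded), not NX3 with two H. No other fragment satisfies the full query, so there is no match.

No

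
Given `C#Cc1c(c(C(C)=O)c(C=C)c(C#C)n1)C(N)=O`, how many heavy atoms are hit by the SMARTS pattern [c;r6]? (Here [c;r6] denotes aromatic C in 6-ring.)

The query [c;r6] means: aromatic carbon that belongs to a six-membered ring.
Check the 18 heavy atoms by environment: 1× n (aromatic, in 6-ring) → no; 5× c (aromatic, in 6-ring) → match; 9× C (acyclic) → no; 2× O (acyclic) → no; 1× N (acyclic) → no.
That gives 5 matching atoms.

5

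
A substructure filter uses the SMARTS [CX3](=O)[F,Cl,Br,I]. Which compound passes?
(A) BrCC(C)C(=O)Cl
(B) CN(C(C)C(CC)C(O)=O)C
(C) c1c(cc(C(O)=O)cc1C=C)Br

A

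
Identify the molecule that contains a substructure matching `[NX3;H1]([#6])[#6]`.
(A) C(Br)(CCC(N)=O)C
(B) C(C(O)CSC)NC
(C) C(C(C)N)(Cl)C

B

[NX3;H1]([#6])[#6] describes a trivalent nitrogen with one H, bonded to two carbons (a secondary amine).
(A) has a primary amide (-C(=O)NH2) but the -C(=O)NH2 nitrogen has H2, not H1.
(B) contains an N-methylamino group (-NHCH3), which satisfies every atom and bond constraint.
(C) has a primary amino group (-NH2) but the nitrogen has H2 and only one carbon neighbour.
So the answer is (B).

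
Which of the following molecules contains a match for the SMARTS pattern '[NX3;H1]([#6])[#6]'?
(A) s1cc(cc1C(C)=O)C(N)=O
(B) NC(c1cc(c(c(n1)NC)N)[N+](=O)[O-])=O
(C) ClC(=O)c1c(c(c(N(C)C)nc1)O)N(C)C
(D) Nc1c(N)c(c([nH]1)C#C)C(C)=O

B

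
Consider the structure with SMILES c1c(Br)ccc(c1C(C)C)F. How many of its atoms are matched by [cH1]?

3

The query [cH1] means: aromatic carbon bearing exactly one hydrogen.
Check the 11 heavy atoms by environment: 3× c (aromatic, H1) → match; 3× c (aromatic, H0) → no; 1× Br (H0) → no; 1× F (H0) → no; 1× C (H1) → no; 2× C (H3) → no.
That gives 3 matching atoms.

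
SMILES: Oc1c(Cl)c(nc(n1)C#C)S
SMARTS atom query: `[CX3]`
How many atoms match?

0

The query [CX3] means: C with X3: aliphatic carbon with exactly 3 total connections.
Check the 11 heavy atoms by environment: 2× n (aromatic, X2) → no; 4× c (aromatic, X3) → no; 1× S (X2) → no; 1× O (X2) → no; 2× C (X2) → no; 1× Cl (X1) → no.
No environment satisfies the query, so 0 matching atoms.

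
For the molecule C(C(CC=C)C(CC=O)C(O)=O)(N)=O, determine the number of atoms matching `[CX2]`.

0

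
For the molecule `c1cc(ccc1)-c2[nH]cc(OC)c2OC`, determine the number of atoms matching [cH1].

The query [cH1] means: aromatic carbon bearing exactly one hydrogen.
Check the 15 heavy atoms by environment: 1× n (aromatic, H1) → no; 4× c (aromatic, H0) → no; 6× c (aromatic, H1) → match; 2× O (H0) → no; 2× C (H3) → no.
That gives 6 matching atoms.

6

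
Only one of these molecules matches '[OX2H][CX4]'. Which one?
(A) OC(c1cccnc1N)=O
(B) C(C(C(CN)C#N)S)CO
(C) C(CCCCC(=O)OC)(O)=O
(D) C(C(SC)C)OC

[OX2H][CX4] describes a hydroxyl oxygen bound to an sp3 (X4) carbon (an aliphatic alcohol).
(A) has a carboxylic acid group (-C(=O)OH) but the -OH is on a CX3 carbonyl carbon, not a CX4 carbon.
(B) contains a hydroxyl group (-OH), which satisfies every atom and bond constraint.
(C) has a carboxylic acid group (-C(=O)OH) but the -OH is on a CX3 carbonyl carbon, not a CX4 carbon.
(D) has a methoxy ether (-OCH3) but the oxygen has H0 (ether), not H1.
So the answer is (B).

B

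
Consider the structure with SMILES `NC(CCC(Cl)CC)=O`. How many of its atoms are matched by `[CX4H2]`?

The query [CX4H2] means: sp3 carbon (X4) with exactly two hydrogens.
Check the 9 heavy atoms by environment: 3× C (H2, X4) → match; 1× C (H1, X4) → no; 1× C (H0, X3) → no; 1× O (H0, X1) → no; 1× N (H2, X3) → no; 1× Cl (H0, X1) → no; 1× C (H3, X4) → no.
That gives 3 matching atoms.

3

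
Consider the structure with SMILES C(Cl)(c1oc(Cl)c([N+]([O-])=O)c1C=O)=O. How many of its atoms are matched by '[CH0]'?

The query [CH0] means: aliphatic carbon with no attached hydrogen.
Check the 14 heavy atoms by environment: 1× o (aromatic, H0) → no; 4× c (aromatic, H0) → no; 1× C (H0) → match; 3× O (H0) → no; 2× Cl (H0) → no; 1× N (charge +1, H0) → no; 1× O (charge -1, H0) → no; 1× C (H1) → no.
That gives 1 matching atom.

1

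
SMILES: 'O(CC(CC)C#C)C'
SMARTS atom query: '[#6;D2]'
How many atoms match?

3

The query [#6;D2] means: any carbon bonded to exactly two heavy atoms.
Check the 8 heavy atoms by environment: 3× C (D2) → match; 1× C (D3) → no; 1× O (D2) → no; 3× C (D1) → no.
That gives 3 matching atoms.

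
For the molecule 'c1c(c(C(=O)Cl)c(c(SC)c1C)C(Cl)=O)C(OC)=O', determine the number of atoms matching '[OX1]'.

3

The query [OX1] means: aliphatic oxygen with one total connection — typically a carbonyl =O or an oxide.
Check the 19 heavy atoms by environment: 6× c (aromatic, X3) → no; 3× C (X3) → no; 3× O (X1) → match; 2× Cl (X1) → no; 1× S (X2) → no; 3× C (X4) → no; 1× O (X2) → no.
That gives 3 matching atoms.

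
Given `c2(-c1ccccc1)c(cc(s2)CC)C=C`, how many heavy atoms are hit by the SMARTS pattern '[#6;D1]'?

2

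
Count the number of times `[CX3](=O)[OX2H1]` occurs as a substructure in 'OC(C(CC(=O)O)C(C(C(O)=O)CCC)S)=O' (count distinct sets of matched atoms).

[CX3](=O)[OX2H1] is the SMARTS for a carboxylic acid: an sp2 carbon double-bonded to O and single-bonded to an -OH oxygen.
The molecule carries 3 separate instances of a carboxylic acid group (-C(=O)OH) meeting every constraint; each maps to a distinct set of atoms, giving 3 matches.

3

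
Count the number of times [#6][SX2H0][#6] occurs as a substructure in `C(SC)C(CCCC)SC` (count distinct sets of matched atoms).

[#6][SX2H0][#6] is the SMARTS for a thioether: an aliphatic sulfur bridging two carbons with no H on the sulfur.
The molecule carries 2 separate instances of a methylthio ether (-SCH3) meeting every constraint; each maps to a distinct set of atoms, giving 2 matches.

2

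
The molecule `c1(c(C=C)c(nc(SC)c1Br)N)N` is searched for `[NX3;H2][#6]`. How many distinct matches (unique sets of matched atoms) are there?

2

[NX3;H2][#6] is the SMARTS for a primary amine: a trivalent nitrogen with two H attached to carbon.
The molecule carries 2 separate instances of a primary amino group (-NH2) meeting every constraint; each maps to a distinct set of atoms, giving 2 matches.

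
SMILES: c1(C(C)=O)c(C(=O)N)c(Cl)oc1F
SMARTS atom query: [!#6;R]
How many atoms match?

1

The query [!#6;R] means: non-carbon atom that is part of a ring.
Check the 13 heavy atoms by environment: 1× o (aromatic, in 5-ring) → match; 4× c (aromatic, in 5-ring) → no; 1× Cl (acyclic) → no; 3× C (acyclic) → no; 2× O (acyclic) → no; 1× N (acyclic) → no; 1× F (acyclic) → no.
That gives 1 matching atom.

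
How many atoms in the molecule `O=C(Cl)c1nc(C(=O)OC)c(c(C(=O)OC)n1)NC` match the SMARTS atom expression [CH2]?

The query [CH2] means: aliphatic carbon with exactly two hydrogens.
Check the 19 heavy atoms by environment: 2× n (aromatic, H0) → no; 4× c (aromatic, H0) → no; 3× C (H0) → no; 5× O (H0) → no; 3× C (H3) → no; 1× N (H1) → no; 1× Cl (H0) → no.
No environment satisfies the query, so 0 matching atoms.

0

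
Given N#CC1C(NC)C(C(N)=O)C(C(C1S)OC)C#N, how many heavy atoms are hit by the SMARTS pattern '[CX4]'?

The query [CX4] means: C with X4: aliphatic carbon with exactly 4 total connections (bonds + H).
Check the 18 heavy atoms by environment: 8× C (X4) → match; 1× C (X3) → no; 1× O (X1) → no; 2× N (X3) → no; 2× C (X2) → no; 2× N (X1) → no; 1× S (X2) → no; 1× O (X2) → no.
That gives 8 matching atoms.

8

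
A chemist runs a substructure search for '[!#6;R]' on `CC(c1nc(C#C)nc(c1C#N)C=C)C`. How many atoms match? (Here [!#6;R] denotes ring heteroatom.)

Check the 15 heavy atoms by environment: 2× n (aromatic, in 6-ring) → match; 4× c (aromatic, in 6-ring) → no; 8× C (acyclic) → no; 1× N (acyclic) → no.
That gives 2 matching atoms.

2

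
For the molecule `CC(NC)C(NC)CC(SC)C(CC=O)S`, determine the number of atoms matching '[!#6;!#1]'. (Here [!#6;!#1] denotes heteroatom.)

The query [!#6;!#1] means: not carbon and not hydrogen — any heteroatom.
Check the 16 heavy atoms by environment: 11× C → no; 2× S → match; 2× N → match; 1× O → match.
Summing the matching environments: 2 + 2 + 1 = 5 matching atoms.

5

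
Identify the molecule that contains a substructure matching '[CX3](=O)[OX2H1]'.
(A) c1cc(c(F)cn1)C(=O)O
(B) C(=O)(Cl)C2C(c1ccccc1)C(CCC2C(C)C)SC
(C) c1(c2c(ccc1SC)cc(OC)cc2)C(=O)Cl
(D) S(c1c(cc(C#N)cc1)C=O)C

A

[CX3](=O)[OX2H1] describes an sp2 carbon double-bonded to O and single-bonded to an -OH oxygen (a carboxylic acid).
(A) contains a carboxylic acid group (-C(=O)OH), which satisfies every atom and bond constraint.
(B) has an acyl chloride (-C(=O)Cl) but the carbonyl is bonded to Cl, not to an -OH oxygen.
(C) has an acyl chloride (-C(=O)Cl) but the carbonyl is bonded to Cl, not to an -OH oxygen.
(D) has an aldehyde (-CHO) but there is no singly-bonded oxygen on the carbonyl carbon.
So the answer is (A).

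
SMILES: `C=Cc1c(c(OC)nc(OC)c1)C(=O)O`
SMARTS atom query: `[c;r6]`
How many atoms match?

Check the 15 heavy atoms by environment: 1× n (aromatic, in 6-ring) → no; 5× c (aromatic, in 6-ring) → match; 4× O (acyclic) → no; 5× C (acyclic) → no.
That gives 5 matching atoms.

5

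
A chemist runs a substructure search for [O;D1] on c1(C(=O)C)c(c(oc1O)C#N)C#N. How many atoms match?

2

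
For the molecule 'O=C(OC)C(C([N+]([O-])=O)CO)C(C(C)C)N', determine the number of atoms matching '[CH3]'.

Check the 16 heavy atoms by environment: 1× C (H2) → no; 4× C (H1) → no; 3× C (H3) → match; 1× N (H2) → no; 1× C (H0) → no; 3× O (H0) → no; 1× O (H1) → no; 1× N (charge +1, H0) → no; 1× O (charge -1, H0) → no.
That gives 3 matching atoms.

3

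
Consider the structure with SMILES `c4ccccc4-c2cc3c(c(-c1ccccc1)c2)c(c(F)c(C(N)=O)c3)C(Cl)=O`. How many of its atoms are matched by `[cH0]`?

Check the 29 heavy atoms by environment: 9× c (aromatic, H0) → match; 13× c (aromatic, H1) → no; 1× F (H0) → no; 2× C (H0) → no; 2× O (H0) → no; 1× Cl (H0) → no; 1× N (H2) → no.
That gives 9 matching atoms.

9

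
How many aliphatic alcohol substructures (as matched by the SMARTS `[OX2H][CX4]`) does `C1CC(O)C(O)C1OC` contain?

[OX2H][CX4] is the SMARTS for an aliphatic alcohol: a hydroxyl oxygen bound to an sp3 (X4) carbon.
The molecule carries 2 separate instances of a hydroxyl group (-OH) meeting every constraint; each maps to a distinct set of atoms, giving 2 matches.

2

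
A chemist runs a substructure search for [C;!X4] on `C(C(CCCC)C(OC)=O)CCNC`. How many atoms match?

1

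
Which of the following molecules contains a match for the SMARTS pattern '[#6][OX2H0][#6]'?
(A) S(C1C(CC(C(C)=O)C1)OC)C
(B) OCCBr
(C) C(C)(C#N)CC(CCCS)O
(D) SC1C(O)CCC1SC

[#6][OX2H0][#6] describes an aliphatic oxygen bridging two carbons with no H on the oxygen (an ether).
(A) contains a methoxy ether (-OCH3), which satisfies every atom and bond constraint.
(B) has a hydroxyl group (-OH) but the oxygen has H1, not H0 bridging two carbons.
(C) has a hydroxyl group (-OH) but the oxygen has H1, not H0 bridging two carbons.
(D) has a hydroxyl group (-OH) but the oxygen has H1, not H0 bridging two carbons.
So the answer is (A).

A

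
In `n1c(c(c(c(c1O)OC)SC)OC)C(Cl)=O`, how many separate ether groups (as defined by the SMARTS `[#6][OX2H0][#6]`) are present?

[#6][OX2H0][#6] is the SMARTS for an ether: an aliphatic oxygen bridging two carbons with no H on the oxygen.
The molecule carries 2 separate instances of a methoxy ether (-OCH3) meeting every constraint; each maps to a distinct set of atoms, giving 2 matches.

2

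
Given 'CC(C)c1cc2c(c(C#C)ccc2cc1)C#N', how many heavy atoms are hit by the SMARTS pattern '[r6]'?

The query [r6] means: r6 matches atoms in a six-membered ring.
Check the 17 heavy atoms by environment: 10× c (aromatic, in 6-ring) → match; 6× C (acyclic) → no; 1× N (acyclic) → no.
That gives 10 matching atoms.

10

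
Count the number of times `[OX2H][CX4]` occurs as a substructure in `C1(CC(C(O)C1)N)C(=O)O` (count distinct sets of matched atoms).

1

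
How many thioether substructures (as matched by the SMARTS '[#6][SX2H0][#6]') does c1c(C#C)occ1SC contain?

[#6][SX2H0][#6] is the SMARTS for a thioether: an aliphatic sulfur bridging two carbons with no H on the sulfur.
Exactly one fragment in the molecule meets all constraints, giving 1 match.

1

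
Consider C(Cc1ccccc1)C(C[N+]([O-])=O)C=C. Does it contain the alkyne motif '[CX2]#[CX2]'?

The pattern [CX2]#[CX2] describes a carbon-carbon triple bond — an alkyne.
The closest candidate here is a vinyl group (-CH=CH2), but the C=C is a double bond; both carbons are CX3, not CX2. No other fragment satisfies the full query, so there is no match.

No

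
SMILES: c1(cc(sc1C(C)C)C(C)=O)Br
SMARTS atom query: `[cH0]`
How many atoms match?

Check the 12 heavy atoms by environment: 1× s (aromatic, H0) → no; 3× c (aromatic, H0) → match; 1× c (aromatic, H1) → no; 1× Br (H0) → no; 1× C (H1) → no; 3× C (H3) → no; 1× C (H0) → no; 1× O (H0) → no.
That gives 3 matching atoms.

3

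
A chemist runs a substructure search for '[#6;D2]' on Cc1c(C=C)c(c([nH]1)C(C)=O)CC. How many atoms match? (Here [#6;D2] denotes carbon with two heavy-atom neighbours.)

The query [#6;D2] means: any carbon bonded to exactly two heavy atoms.
Check the 13 heavy atoms by environment: 1× n (aromatic, D2) → no; 4× c (aromatic, D3) → no; 4× C (D1) → no; 1× C (D3) → no; 1× O (D1) → no; 2× C (D2) → match.
That gives 2 matching atoms.

2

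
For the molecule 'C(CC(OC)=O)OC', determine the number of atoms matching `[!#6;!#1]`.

3

The query [!#6;!#1] means: not carbon and not hydrogen — any heteroatom.
Check the 8 heavy atoms by environment: 5× C → no; 3× O → match.
That gives 3 matching atoms.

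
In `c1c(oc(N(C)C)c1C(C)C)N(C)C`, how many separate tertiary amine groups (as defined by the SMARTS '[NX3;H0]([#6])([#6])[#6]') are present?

[NX3;H0]([#6])([#6])[#6] is the SMARTS for a tertiary amine: a trivalent nitrogen with no H, bonded to three carbons.
The molecule carries 2 separate instances of a dimethylamino group (-N(CH3)2) meeting every constraint; each maps to a distinct set of atoms, giving 2 matches.

2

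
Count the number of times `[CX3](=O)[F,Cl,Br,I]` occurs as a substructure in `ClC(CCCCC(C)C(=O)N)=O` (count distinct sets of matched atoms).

[CX3](=O)[F,Cl,Br,I] is the SMARTS for an acyl halide: a carbonyl carbon bonded to a halogen.
Exactly one fragment in the molecule meets all constraints, giving 1 match.

1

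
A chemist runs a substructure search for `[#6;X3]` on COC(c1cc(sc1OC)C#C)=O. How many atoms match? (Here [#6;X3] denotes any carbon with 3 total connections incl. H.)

5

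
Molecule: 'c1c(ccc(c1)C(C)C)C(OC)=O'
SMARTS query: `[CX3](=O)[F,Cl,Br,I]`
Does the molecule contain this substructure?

No

The pattern [CX3](=O)[F,Cl,Br,I] describes a carbonyl carbon bonded to a halogen — an acyl halide.
The closest candidate here is a methyl-ester group (-C(=O)OCH3), but the carbonyl is bonded to -O-C, not to a halogen. No other fragment satisfies the full query, so there is no match.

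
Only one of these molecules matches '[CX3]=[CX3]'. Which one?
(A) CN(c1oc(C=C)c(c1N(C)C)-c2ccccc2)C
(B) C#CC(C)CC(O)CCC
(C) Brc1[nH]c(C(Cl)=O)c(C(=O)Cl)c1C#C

A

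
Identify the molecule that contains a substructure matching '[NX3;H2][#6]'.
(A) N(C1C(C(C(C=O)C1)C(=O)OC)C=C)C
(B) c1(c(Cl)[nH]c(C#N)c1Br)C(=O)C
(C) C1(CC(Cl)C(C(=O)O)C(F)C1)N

C

[NX3;H2][#6] describes a trivalent nitrogen with two H attached to carbon (a primary amine).
(A) has an N-methylamino group (-NHCH3) but the nitrogen bears two carbons and only one H (H1), not H2.
(B) has a nitrile (-C#N) but the nitrogen is NX1 (triple-bonded), not NX3 with two H.
(C) contains a primary amino group (-NH2), which satisfies every atom and bond constraint.
So the answer is (C).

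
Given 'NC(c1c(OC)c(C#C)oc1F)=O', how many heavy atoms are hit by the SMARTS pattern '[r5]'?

The query [r5] means: r5 matches atoms in a five-membered ring.
Check the 13 heavy atoms by environment: 1× o (aromatic, in 5-ring) → match; 4× c (aromatic, in 5-ring) → match; 4× C (acyclic) → no; 2× O (acyclic) → no; 1× N (acyclic) → no; 1× F (acyclic) → no.
Summing the matching environments: 1 + 4 = 5 matching atoms.

5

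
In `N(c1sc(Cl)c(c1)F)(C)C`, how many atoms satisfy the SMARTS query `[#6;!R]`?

2

The query [#6;!R] means: carbon not in any ring.
Check the 10 heavy atoms by environment: 1× s (aromatic, in 5-ring) → no; 4× c (aromatic, in 5-ring) → no; 1× F (acyclic) → no; 1× N (acyclic) → no; 2× C (acyclic) → match; 1× Cl (acyclic) → no.
That gives 2 matching atoms.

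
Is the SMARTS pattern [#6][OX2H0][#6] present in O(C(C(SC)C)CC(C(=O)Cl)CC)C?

Yes

The pattern [#6][OX2H0][#6] describes an aliphatic oxygen bridging two carbons with no H on the oxygen — an ether.
The molecule carries a methoxy ether (-OCH3), whose atoms satisfy every constraint of the query, so the pattern matches.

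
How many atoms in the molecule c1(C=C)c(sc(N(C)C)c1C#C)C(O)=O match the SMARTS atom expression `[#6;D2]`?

Check the 15 heavy atoms by environment: 1× s (aromatic, D2) → no; 4× c (aromatic, D3) → no; 2× C (D2) → match; 4× C (D1) → no; 1× C (D3) → no; 2× O (D1) → no; 1× N (D3) → no.
That gives 2 matching atoms.

2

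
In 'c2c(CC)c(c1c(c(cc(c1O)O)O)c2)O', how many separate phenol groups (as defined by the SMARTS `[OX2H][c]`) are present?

4

[OX2H][c] is the SMARTS for a phenol: a hydroxyl oxygen attached to an aromatic carbon.
The molecule carries 4 separate instances of a hydroxyl group (-OH) meeting every constraint; each maps to a distinct set of atoms, giving 4 matches.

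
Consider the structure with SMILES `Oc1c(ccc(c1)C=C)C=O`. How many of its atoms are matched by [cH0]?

3

The query [cH0] means: aromatic carbon with no attached hydrogen (substituted or ring-fusion).
Check the 11 heavy atoms by environment: 3× c (aromatic, H0) → match; 3× c (aromatic, H1) → no; 1× O (H1) → no; 2× C (H1) → no; 1× O (H0) → no; 1× C (H2) → no.
That gives 3 matching atoms.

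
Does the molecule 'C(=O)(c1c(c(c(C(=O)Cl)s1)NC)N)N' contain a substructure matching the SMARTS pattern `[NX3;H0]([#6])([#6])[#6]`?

No

The pattern [NX3;H0]([#6])([#6])[#6] describes a trivalent nitrogen with no H, bonded to three carbons — a tertiary amine.
The closest candidate here is a primary amino group (-NH2), but the nitrogen has H2, not H0 with three carbons. No other fragment satisfies the full query, so there is no match.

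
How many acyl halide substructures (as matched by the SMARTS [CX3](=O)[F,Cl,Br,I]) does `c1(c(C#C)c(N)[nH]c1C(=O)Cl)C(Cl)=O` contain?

[CX3](=O)[F,Cl,Br,I] is the SMARTS for an acyl halide: a carbonyl carbon bonded to a halogen.
The molecule carries 2 separate instances of an acyl chloride (-C(=O)Cl) meeting every constraint; each maps to a distinct set of atoms, giving 2 matches.

2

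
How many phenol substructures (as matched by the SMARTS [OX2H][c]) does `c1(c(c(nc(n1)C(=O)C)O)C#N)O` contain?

2

[OX2H][c] is the SMARTS for a phenol: a hydroxyl oxygen attached to an aromatic carbon.
The molecule carries 2 separate instances of a hydroxyl group (-OH) meeting every constraint; each maps to a distinct set of atoms, giving 2 matches.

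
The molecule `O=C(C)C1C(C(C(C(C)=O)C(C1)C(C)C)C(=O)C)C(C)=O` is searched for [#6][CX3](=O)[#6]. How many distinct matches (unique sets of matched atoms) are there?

4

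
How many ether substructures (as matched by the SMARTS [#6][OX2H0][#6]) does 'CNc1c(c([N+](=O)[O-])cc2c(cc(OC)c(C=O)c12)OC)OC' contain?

[#6][OX2H0][#6] is the SMARTS for an ether: an aliphatic oxygen bridging two carbons with no H on the oxygen.
The molecule carries 3 separate instances of a methoxy ether (-OCH3) meeting every constraint; each maps to a distinct set of atoms, giving 3 matches.

3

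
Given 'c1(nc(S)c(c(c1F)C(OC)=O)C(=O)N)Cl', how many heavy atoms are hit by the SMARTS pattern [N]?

1

The query [N] means: uppercase N matches aliphatic (non-aromatic) nitrogen only.
Check the 16 heavy atoms by environment: 1× n (aromatic) → no; 5× c (aromatic) → no; 3× C → no; 3× O → no; 1× N → match; 1× S → no; 1× F → no; 1× Cl → no.
That gives 1 matching atom.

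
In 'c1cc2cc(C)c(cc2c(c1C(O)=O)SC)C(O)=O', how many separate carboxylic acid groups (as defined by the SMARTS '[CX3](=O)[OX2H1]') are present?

2

[CX3](=O)[OX2H1] is the SMARTS for a carboxylic acid: an sp2 carbon double-bonded to O and single-bonded to an -OH oxygen.
The molecule carries 2 separate instances of a carboxylic acid group (-C(=O)OH) meeting every constraint; each maps to a distinct set of atoms, giving 2 matches.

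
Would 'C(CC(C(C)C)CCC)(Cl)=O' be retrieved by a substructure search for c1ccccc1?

No

The pattern c1ccccc1 describes six aromatic carbons in a ring — a benzene ring.
The closest candidate here is a methyl group (-CH3), but no six-membered all-carbon aromatic ring is present. No other fragment satisfies the full query, so there is no match.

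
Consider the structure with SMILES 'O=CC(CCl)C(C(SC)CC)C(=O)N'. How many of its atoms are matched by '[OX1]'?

2

The query [OX1] means: aliphatic oxygen with one total connection — typically a carbonyl =O or an oxide.
Check the 14 heavy atoms by environment: 7× C (X4) → no; 1× S (X2) → no; 2× C (X3) → no; 2× O (X1) → match; 1× N (X3) → no; 1× Cl (X1) → no.
That gives 2 matching atoms.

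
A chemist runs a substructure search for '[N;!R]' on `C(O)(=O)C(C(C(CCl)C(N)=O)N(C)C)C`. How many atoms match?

2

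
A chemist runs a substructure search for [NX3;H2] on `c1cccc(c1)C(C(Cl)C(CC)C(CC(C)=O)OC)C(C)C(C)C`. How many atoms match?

The query [NX3;H2] means: aliphatic N with 3 total connections, two of them H — an -NH2 nitrogen (amine or amide).
Check the 24 heavy atoms by environment: 2× C (H2, X4) → no; 6× C (H1, X4) → no; 6× C (H3, X4) → no; 1× c (aromatic, H0, X3) → no; 5× c (aromatic, H1, X3) → no; 1× C (H0, X3) → no; 1× O (H0, X1) → no; 1× O (H0, X2) → no; 1× Cl (H0, X1) → no.
No environment satisfies the query, so 0 matching atoms.

0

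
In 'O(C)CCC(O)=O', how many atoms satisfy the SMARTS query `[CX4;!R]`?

The query [CX4;!R] means: aliphatic carbon with four total connections, not in a ring.
Check the 7 heavy atoms by environment: 3× C (X4, acyclic) → match; 2× O (X2, acyclic) → no; 1× C (X3, acyclic) → no; 1× O (X1, acyclic) → no.
That gives 3 matching atoms.

3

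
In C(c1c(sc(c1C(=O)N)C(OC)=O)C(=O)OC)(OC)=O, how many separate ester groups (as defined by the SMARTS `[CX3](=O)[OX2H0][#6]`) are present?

3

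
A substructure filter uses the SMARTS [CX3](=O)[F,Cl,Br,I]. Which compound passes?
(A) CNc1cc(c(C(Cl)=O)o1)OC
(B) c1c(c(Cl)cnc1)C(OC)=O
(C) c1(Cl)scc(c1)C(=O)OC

A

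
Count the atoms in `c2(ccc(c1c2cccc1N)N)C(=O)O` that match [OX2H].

The query [OX2H] means: aliphatic oxygen with two connections, one of which is H — an -OH oxygen.
Check the 15 heavy atoms by environment: 5× c (aromatic, H0, X3) → no; 5× c (aromatic, H1, X3) → no; 2× N (H2, X3) → no; 1× C (H0, X3) → no; 1× O (H0, X1) → no; 1× O (H1, X2) → match.
That gives 1 matching atom.

1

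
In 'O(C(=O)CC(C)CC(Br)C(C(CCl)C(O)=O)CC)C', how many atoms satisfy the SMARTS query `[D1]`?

8

Check the 19 heavy atoms by environment: 4× C (D2) → no; 6× C (D3) → no; 3× O (D1) → match; 3× C (D1) → match; 1× O (D2) → no; 1× Br (D1) → match; 1× Cl (D1) → match.
Summing the matching environments: 3 + 3 + 1 + 1 = 8 matching atoms.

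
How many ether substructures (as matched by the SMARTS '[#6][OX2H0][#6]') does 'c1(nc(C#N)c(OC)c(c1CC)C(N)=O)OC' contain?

2

[#6][OX2H0][#6] is the SMARTS for an ether: an aliphatic oxygen bridging two carbons with no H on the oxygen.
The molecule carries 2 separate instances of a methoxy ether (-OCH3) meeting every constraint; each maps to a distinct set of atoms, giving 2 matches.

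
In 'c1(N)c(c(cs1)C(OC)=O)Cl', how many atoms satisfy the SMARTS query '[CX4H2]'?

Check the 11 heavy atoms by environment: 1× s (aromatic, H0, X2) → no; 1× c (aromatic, H1, X3) → no; 3× c (aromatic, H0, X3) → no; 1× C (H0, X3) → no; 1× O (H0, X1) → no; 1× O (H0, X2) → no; 1× C (H3, X4) → no; 1× Cl (H0, X1) → no; 1× N (H2, X3) → no.
No environment satisfies the query, so 0 matching atoms.

0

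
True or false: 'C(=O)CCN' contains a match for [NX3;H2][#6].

The pattern [NX3;H2][#6] describes a trivalent nitrogen with two H attached to carbon — a primary amine.
The molecule carries a primary amino group (-NH2), whose atoms satisfy every constraint of the query, so the pattern matches.

True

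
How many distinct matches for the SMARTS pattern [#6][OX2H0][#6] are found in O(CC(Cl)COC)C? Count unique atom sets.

2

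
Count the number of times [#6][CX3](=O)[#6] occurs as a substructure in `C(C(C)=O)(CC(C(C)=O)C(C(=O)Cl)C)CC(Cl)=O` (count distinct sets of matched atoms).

2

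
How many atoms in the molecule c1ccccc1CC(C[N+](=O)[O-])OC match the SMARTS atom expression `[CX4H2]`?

The query [CX4H2] means: sp3 carbon (X4) with exactly two hydrogens.
Check the 14 heavy atoms by environment: 2× C (H2, X4) → match; 1× C (H1, X4) → no; 1× O (H0, X2) → no; 1× C (H3, X4) → no; 1× c (aromatic, H0, X3) → no; 5× c (aromatic, H1, X3) → no; 1× N (charge +1, H0, X3) → no; 1× O (charge -1, H0, X1) → no; 1× O (H0, X1) → no.
That gives 2 matching atoms.

2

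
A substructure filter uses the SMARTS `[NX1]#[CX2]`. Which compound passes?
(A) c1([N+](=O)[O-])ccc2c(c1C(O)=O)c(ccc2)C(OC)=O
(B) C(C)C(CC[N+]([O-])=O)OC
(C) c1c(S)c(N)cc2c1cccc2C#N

[NX1]#[CX2] describes a nitrogen triple-bonded to a two-connected carbon (a nitrile).
(A) has a nitro group (-[N+](=O)[O-]) but there is no C#N triple bond.
(B) has a nitro group (-[N+](=O)[O-]) but there is no C#N triple bond.
(C) contains a nitrile (-C#N), which satisfies every atom and bond constraint.
So the answer is (C).

C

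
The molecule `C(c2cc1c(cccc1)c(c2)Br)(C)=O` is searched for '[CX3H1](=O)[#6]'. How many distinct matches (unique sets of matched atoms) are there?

0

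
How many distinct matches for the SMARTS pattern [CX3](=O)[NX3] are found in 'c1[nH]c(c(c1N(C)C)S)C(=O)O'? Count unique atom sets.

[CX3](=O)[NX3] is the SMARTS for an amide: a carbonyl carbon bonded to a trivalent nitrogen.
The molecule has a carboxylic acid group (-C(=O)OH), but the carbonyl is bonded to O, not to an NX3 nitrogen; nothing else fits, so there are 0 matches.

0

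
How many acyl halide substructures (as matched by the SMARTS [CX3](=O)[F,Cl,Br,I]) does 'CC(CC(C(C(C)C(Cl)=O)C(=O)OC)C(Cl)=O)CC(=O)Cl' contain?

3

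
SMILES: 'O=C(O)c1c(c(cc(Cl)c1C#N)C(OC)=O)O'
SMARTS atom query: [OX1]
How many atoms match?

2

The query [OX1] means: aliphatic oxygen with one total connection — typically a carbonyl =O or an oxide.
Check the 17 heavy atoms by environment: 6× c (aromatic, X3) → no; 1× C (X2) → no; 1× N (X1) → no; 2× C (X3) → no; 2× O (X1) → match; 3× O (X2) → no; 1× C (X4) → no; 1× Cl (X1) → no.
That gives 2 matching atoms.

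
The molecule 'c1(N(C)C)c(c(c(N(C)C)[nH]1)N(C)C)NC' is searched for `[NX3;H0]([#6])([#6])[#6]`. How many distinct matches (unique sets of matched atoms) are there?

3

[NX3;H0]([#6])([#6])[#6] is the SMARTS for a tertiary amine: a trivalent nitrogen with no H, bonded to three carbons.
The molecule carries 3 separate instances of a dimethylamino group (-N(CH3)2) meeting every constraint; each maps to a distinct set of atoms, giving 3 matches.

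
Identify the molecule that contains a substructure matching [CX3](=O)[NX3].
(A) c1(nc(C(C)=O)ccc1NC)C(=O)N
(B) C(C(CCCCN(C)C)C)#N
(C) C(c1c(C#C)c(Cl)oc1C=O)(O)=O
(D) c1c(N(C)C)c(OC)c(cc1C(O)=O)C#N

[CX3](=O)[NX3] describes a carbonyl carbon bonded to a trivalent nitrogen (an amide).
(A) contains a primary amide (-C(=O)NH2), which satisfies every atom and bond constraint.
(B) has a nitrile (-C#N) but the nitrile N is NX1 (triple-bonded), not NX3.
(C) has a carboxylic acid group (-C(=O)OH) but the carbonyl is bonded to O, not to an NX3 nitrogen.
(D) has a nitrile (-C#N) but the nitrile N is NX1 (triple-bonded), not NX3.
So the answer is (A).

A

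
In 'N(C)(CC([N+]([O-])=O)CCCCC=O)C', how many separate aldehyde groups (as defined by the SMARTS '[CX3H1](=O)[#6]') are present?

1

[CX3H1](=O)[#6] is the SMARTS for an aldehyde: an sp2 carbon with one H, double-bonded to O and single-bonded to carbon.
Exactly one fragment in the molecule meets all constraints, giving 1 match.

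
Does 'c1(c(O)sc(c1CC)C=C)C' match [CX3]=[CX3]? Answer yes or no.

The pattern [CX3]=[CX3] describes a non-aromatic C=C double bond between two sp2 carbons — an alkene.
The molecule carries a vinyl group (-CH=CH2), whose atoms satisfy every constraint of the query, so the pattern matches.

Yes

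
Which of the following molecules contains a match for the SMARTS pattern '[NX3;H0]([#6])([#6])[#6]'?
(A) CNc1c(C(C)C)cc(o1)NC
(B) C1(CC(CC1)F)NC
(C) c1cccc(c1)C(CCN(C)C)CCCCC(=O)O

C

[NX3;H0]([#6])([#6])[#6] describes a trivalent nitrogen with no H, bonded to three carbons (a tertiary amine).
(A) has an N-methylamino group (-NHCH3) but the nitrogen still has one H (H1), not H0.
(B) has an N-methylamino group (-NHCH3) but the nitrogen still has one H (H1), not H0.
(C) contains a dimethylamino group (-N(CH3)2), which satisfies every atom and bond constraint.
So the answer is (C).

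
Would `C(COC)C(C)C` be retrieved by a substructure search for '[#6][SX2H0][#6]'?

No

The pattern [#6][SX2H0][#6] describes an aliphatic sulfur bridging two carbons with no H on the sulfur — a thioether.
The closest candidate here is a methoxy ether (-OCH3), but the bridging atom is O, not S. No other fragment satisfies the full query, so there is no match.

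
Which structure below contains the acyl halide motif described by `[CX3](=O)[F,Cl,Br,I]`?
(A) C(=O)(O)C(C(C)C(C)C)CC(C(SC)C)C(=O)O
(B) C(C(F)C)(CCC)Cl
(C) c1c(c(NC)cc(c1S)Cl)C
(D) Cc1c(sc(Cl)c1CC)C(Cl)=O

[CX3](=O)[F,Cl,Br,I] describes a carbonyl carbon bonded to a halogen (an acyl halide).
(A) has a carboxylic acid group (-C(=O)OH) but the carbonyl is bonded to -OH, not to a halogen.
(B) has a chloro substituent but the Cl is not on a carbonyl carbon.
(C) has a chloro substituent but the Cl is not on a carbonyl carbon.
(D) contains an acyl chloride (-C(=O)Cl), which satisfies every atom and bond constraint.
So the answer is (D).

D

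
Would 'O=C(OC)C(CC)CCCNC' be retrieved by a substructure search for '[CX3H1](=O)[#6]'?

No

The pattern [CX3H1](=O)[#6] describes an sp2 carbon with one H, double-bonded to O and single-bonded to carbon — an aldehyde.
The closest candidate here is a methyl-ester group (-C(=O)OCH3), but the carbonyl carbon has H0, not H1. No other fragment satisfies the full query, so there is no match.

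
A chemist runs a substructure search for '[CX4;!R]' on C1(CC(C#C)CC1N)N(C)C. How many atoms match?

2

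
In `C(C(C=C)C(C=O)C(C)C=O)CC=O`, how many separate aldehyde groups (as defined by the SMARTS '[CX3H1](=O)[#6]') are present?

[CX3H1](=O)[#6] is the SMARTS for an aldehyde: an sp2 carbon with one H, double-bonded to O and single-bonded to carbon.
The molecule carries 3 separate instances of an aldehyde (-CHO) meeting every constraint; each maps to a distinct set of atoms, giving 3 matches.

3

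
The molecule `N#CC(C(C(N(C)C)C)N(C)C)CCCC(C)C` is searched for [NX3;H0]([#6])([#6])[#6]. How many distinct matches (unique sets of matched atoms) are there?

2

[NX3;H0]([#6])([#6])[#6] is the SMARTS for a tertiary amine: a trivalent nitrogen with no H, bonded to three carbons.
The molecule carries 2 separate instances of a dimethylamino group (-N(CH3)2) meeting every constraint; each maps to a distinct set of atoms, giving 2 matches.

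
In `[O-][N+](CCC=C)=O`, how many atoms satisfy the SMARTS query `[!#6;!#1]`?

Check the 7 heavy atoms by environment: 4× C → no; 1× N (charge +1) → match; 1× O (charge -1) → match; 1× O → match.
Summing the matching environments: 1 + 1 + 1 = 3 matching atoms.

3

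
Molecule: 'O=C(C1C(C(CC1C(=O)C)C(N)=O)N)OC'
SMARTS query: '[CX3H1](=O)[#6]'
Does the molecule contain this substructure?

No

The pattern [CX3H1](=O)[#6] describes an sp2 carbon with one H, double-bonded to O and single-bonded to carbon — an aldehyde.
The closest candidate here is an acetyl/ketone group (-C(=O)CH3), but the carbonyl carbon has H0 (two carbon neighbours), not H1. No other fragment satisfies the full query, so there is no match.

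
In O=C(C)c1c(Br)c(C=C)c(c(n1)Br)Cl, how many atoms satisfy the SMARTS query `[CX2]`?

0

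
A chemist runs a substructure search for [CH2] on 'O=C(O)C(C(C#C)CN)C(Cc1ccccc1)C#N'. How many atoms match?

2

The query [CH2] means: aliphatic carbon with exactly two hydrogens.
Check the 19 heavy atoms by environment: 2× C (H2) → match; 4× C (H1) → no; 3× C (H0) → no; 1× N (H0) → no; 1× c (aromatic, H0) → no; 5× c (aromatic, H1) → no; 1× O (H0) → no; 1× O (H1) → no; 1× N (H2) → no.
That gives 2 matching atoms.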